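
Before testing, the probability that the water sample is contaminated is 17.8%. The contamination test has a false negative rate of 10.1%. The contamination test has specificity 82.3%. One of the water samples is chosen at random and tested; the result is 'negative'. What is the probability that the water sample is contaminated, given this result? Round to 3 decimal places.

Write H for 'the water sample is contaminated'. Prior odds H:¬H = 0.178/0.822 = 0.21655. For the 'negative' outcome, the likelihood ratio is 0.101/0.823 = 0.12272.
Posterior odds = 0.21655 × 0.12272 = 0.026575, so P(H|E) = 0.026575/(1+0.026575) = 0.026.

P(H | E) ≈ 0.026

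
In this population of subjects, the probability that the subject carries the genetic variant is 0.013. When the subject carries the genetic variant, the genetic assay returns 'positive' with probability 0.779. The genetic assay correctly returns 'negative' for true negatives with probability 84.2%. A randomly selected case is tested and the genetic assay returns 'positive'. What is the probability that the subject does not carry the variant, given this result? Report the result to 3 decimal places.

P(¬H | E) ≈ 0.939

Let H be the event that the subject carries the genetic variant. P(H) = 0.013, so P(¬H) = 0.987. With E the 'positive' result, P(E|H) = 0.779 and P(E|¬H) = 0.158.
P(E) = 0.779·0.013 + 0.158·0.987 = 0.010127 + 0.15595 = 0.16607.
By Bayes' theorem, P(H|E) = 0.010127 / 0.16607 = 0.061. Hence P(¬H|E) = 1 − 0.061 = 0.939.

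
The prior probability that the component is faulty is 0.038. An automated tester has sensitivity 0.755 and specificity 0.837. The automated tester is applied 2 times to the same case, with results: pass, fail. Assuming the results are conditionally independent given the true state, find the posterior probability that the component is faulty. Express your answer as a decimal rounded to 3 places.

Posterior P(H) ≈ 0.051

Let H be the event that the component is faulty; start with P(H) = 0.038. P('fail'|H) = 0.755, P('fail'|¬H) = 0.163.
Update on result 1 ('pass'): P(H) ← 0.245·0.0380 / (0.245·0.0380 + 0.837·0.9620) = 0.0093100/0.81450 = 0.0114.
Update on result 2 ('fail'): P(H) ← 0.755·0.0114 / (0.755·0.0114 + 0.163·0.9886) = 0.0086299/0.16977 = 0.0508.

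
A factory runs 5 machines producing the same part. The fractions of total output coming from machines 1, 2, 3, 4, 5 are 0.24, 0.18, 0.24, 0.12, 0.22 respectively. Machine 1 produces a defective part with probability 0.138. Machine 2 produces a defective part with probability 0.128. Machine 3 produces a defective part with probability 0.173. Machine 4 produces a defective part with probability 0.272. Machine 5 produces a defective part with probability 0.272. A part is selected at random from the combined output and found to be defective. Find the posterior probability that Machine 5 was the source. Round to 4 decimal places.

Posterior probability ≈ 0.3147

Tabulate prior·likelihood by source: [1] prior 0.24, lik 0.138, product 0.03312; [2] prior 0.18, lik 0.128, product 0.02304; [3] prior 0.24, lik 0.173, product 0.04152; [4] prior 0.12, lik 0.272, product 0.03264; [5] prior 0.22, lik 0.272, product 0.05984.
Normalizing constant = 0.19016; the posterior for Machine 5 is its product over the sum, 0.05984/0.19016 = 0.3147.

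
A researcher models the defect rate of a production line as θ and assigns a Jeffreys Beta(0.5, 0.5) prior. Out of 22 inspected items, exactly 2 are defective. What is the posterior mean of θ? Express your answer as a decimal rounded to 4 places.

Posterior mean ≈ 0.1087

The binomial likelihood is conjugate to the Beta prior: with 2 successes and 20 failures, the posterior is Beta(0.5+2, 0.5+20) = Beta(2.5, 20.5).
Posterior mean = α/(α+β) = 2.5/23 = 0.1087.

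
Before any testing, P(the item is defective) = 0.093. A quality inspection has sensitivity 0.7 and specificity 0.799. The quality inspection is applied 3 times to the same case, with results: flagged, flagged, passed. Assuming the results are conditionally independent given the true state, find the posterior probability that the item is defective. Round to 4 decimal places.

Posterior P(H) ≈ 0.3183

Let H be the event that the item is defective; start with P(H) = 0.093. P('flagged'|H) = 0.7, P('flagged'|¬H) = 0.201.
Update on result 1 ('flagged'): P(H) ← 0.7·0.0930 / (0.7·0.0930 + 0.201·0.9070) = 0.065100/0.24741 = 0.2631.
Update on result 2 ('flagged'): P(H) ← 0.7·0.2631 / (0.7·0.2631 + 0.201·0.7369) = 0.18419/0.33230 = 0.5543.
Update on result 3 ('passed'): P(H) ← 0.3·0.5543 / (0.3·0.5543 + 0.799·0.4457) = 0.16629/0.52241 = 0.3183.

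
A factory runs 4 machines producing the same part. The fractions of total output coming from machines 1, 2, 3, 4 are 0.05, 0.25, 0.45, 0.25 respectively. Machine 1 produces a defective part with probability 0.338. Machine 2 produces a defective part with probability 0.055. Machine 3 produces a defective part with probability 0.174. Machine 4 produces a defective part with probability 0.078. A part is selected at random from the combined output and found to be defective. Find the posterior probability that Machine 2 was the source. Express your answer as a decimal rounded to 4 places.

Posterior probability ≈ 0.1070

P(defective|M1) = 0.338; P(defective|M2) = 0.055; P(defective|M3) = 0.174; P(defective|M4) = 0.078.
Prior × likelihood for each source: 0.05·0.338=0.01690, 0.25·0.055=0.01375, 0.45·0.174=0.07830, 0.25·0.078=0.01950. Summing gives P(defective) = 0.12845.
P(Machine 2 | defective) = 0.01375 / 0.12845 = 0.1070.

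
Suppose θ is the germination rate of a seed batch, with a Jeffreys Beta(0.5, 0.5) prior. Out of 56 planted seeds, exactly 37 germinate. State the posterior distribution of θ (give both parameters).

The binomial likelihood is conjugate to the Beta prior: with 37 successes and 19 failures, the posterior is Beta(0.5+37, 0.5+19) = Beta(37.5, 19.5).

Posterior: Beta(37.5, 19.5)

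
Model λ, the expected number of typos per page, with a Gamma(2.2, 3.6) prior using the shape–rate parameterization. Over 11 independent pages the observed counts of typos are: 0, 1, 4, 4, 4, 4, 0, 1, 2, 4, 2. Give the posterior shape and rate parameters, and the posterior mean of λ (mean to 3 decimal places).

Total count ∑xᵢ = 26 over n = 11 pages.
Gamma is conjugate to the Poisson likelihood: posterior is Gamma(shape = 2.2+26 = 28.2, rate = 3.6+11 = 14.6).
Posterior mean = shape/rate = 28.2/14.6 = 1.932.

Posterior: Gamma(shape=28.2, rate=14.6); mean ≈ 1.932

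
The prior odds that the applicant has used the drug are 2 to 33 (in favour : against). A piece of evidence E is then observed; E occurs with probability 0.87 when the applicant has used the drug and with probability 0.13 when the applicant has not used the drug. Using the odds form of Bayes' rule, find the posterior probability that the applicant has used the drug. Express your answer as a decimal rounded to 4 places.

Posterior probability ≈ 0.2886

Prior odds = 2/33 = 0.060606. In log-odds, ln(0.060606) = -2.8034.
Add log likelihood ratio: ln(6.6923) = 1.9010.
Posterior log-odds = -0.90240, so posterior odds = exp(-0.90240) = 0.40559. Converting, P(H|E) = 0.40559/1.4056 = 0.2886.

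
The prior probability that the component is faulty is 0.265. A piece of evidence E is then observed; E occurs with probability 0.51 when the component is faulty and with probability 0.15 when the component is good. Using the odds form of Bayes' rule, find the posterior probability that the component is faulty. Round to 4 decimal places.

Posterior probability ≈ 0.5507

Prior odds = 0.265/(1−0.265) = 0.36054.
Likelihood ratio for E = 0.51/0.15 = 3.4000.
Posterior odds = prior odds × LR = 1.2259.
Posterior probability = odds/(1+odds) = 1.2259/2.2259 = 0.5507.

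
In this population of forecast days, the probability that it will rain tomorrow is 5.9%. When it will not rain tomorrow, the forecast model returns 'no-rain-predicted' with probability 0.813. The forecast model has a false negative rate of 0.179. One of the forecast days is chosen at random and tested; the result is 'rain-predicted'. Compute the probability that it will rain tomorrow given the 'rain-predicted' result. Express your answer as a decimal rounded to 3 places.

P(H | E) ≈ 0.216

Let H be the event that it will rain tomorrow. P(H) = 0.059, so P(¬H) = 0.941. With E the 'rain-predicted' result, P(E|H) = 0.821 and P(E|¬H) = 0.187.
P(E) = 0.821·0.059 + 0.187·0.941 = 0.048439 + 0.17597 = 0.22441.
By Bayes' theorem, P(H|E) = 0.048439 / 0.22441 = 0.216.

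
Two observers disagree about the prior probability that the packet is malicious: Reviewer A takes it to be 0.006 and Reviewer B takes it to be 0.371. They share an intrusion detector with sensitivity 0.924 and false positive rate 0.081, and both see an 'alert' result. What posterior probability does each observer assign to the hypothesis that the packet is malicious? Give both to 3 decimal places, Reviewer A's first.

Reviewer A: 0.064; Reviewer B: 0.871

The likelihood ratio for an 'alert' result is 0.924/0.081 = 11.407.
Reviewer A: prior odds 0.006/0.994 = 0.0060362; posterior odds 0.068858; posterior probability 0.064.
Reviewer B: prior odds 0.371/0.629 = 0.58983; posterior odds 6.7284; posterior probability 0.871.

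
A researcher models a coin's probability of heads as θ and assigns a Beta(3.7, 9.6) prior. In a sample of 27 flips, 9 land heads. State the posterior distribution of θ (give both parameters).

Posterior: Beta(12.7, 27.6)

The binomial likelihood is conjugate to the Beta prior: with 9 successes and 18 failures, the posterior is Beta(3.7+9, 9.6+18) = Beta(12.7, 27.6).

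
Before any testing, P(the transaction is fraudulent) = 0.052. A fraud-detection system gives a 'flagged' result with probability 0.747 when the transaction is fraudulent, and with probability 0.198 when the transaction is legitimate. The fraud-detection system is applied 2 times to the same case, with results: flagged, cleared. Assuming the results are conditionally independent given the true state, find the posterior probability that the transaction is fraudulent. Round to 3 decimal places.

Posterior P(H) ≈ 0.061

Let H be the event that the transaction is fraudulent; start with P(H) = 0.052. P('flagged'|H) = 0.747, P('flagged'|¬H) = 0.198.
Update on result 1 ('flagged'): P(H) ← 0.747·0.0520 / (0.747·0.0520 + 0.198·0.9480) = 0.038844/0.22655 = 0.1715.
Update on result 2 ('cleared'): P(H) ← 0.253·0.1715 / (0.253·0.1715 + 0.802·0.8285) = 0.043379/0.70787 = 0.0613.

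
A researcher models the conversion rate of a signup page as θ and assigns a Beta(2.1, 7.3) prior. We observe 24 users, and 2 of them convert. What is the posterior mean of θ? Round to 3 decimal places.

The binomial likelihood is conjugate to the Beta prior: with 2 successes and 22 failures, the posterior is Beta(2.1+2, 7.3+22) = Beta(4.1, 29.3).
Posterior mean = α/(α+β) = 4.1/33.4 = 0.123.

Posterior mean ≈ 0.123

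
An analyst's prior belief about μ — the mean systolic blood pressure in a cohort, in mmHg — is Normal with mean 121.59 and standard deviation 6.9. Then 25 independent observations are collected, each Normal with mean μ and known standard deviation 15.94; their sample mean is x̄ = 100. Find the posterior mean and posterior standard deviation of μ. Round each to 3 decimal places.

Prior precision 1/τ₀² = 1/6.9² = 0.0210040; data precision n/σ² = 25/15.94² = 0.0983928.
Posterior precision = 0.0210040 + 0.0983928 = 0.119397, giving posterior SD = 1/√0.119397 = 2.894.
Posterior mean = (0.0210040·121.59 + 0.0983928·100) / 0.119397 = 103.798.

Posterior mean ≈ 103.798; posterior SD ≈ 2.894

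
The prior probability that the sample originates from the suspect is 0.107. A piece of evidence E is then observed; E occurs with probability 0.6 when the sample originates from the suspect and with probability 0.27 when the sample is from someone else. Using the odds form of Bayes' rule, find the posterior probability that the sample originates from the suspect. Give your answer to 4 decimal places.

Prior odds = 0.107/(1−0.107) = 0.11982.
Likelihood ratio for E = 0.6/0.27 = 2.2222.
Posterior odds = prior odds × LR = 0.26627.
Posterior probability = odds/(1+odds) = 0.26627/1.2663 = 0.2103.

Posterior probability ≈ 0.2103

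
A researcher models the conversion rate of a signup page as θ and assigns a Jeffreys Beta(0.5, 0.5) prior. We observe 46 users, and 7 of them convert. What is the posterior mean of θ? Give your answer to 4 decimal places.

The binomial likelihood is conjugate to the Beta prior: with 7 successes and 39 failures, the posterior is Beta(0.5+7, 0.5+39) = Beta(7.5, 39.5).
Posterior mean = α/(α+β) = 7.5/47 = 0.1596.

Posterior mean ≈ 0.1596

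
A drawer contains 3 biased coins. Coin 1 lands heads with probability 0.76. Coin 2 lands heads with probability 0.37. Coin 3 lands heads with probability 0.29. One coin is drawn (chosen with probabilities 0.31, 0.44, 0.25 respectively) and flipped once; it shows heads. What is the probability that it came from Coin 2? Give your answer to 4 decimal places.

Tabulate prior·likelihood by source: [1] prior 0.31, lik 0.76, product 0.2356; [2] prior 0.44, lik 0.37, product 0.1628; [3] prior 0.25, lik 0.29, product 0.07250.
Normalizing constant = 0.47090; the posterior for Coin 2 is its product over the sum, 0.1628/0.47090 = 0.3457.

Posterior probability ≈ 0.3457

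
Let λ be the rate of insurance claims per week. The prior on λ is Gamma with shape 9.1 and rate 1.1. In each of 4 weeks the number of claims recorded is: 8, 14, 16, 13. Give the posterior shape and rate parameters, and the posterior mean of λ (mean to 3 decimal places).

Posterior: Gamma(shape=60.1, rate=5.1); mean ≈ 11.784

The Poisson likelihood adds the total count to the shape and the number of exposure periods to the rate. Here ∑xᵢ = 51 and n = 4, so shape 9.1→60.1 and rate 1.1→5.1.
E[λ | data] = 60.1/5.1 = 11.784.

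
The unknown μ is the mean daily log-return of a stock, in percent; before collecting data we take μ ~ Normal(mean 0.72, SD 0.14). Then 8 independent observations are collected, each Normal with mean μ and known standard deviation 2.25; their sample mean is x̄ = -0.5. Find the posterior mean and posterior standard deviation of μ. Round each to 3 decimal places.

Posterior mean ≈ 0.683; posterior SD ≈ 0.138

Prior precision 1/τ₀² = 1/0.14² = 51.0204; data precision n/σ² = 8/2.25² = 1.58025.
Posterior precision = 51.0204 + 1.58025 = 52.6007, giving posterior SD = 1/√52.6007 = 0.138.
Posterior mean = (51.0204·0.72 + 1.58025·-0.5) / 52.6007 = 0.683.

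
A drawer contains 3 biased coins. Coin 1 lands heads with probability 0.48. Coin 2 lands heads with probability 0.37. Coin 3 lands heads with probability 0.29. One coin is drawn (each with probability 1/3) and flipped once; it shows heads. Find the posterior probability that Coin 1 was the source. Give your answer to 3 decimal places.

Tabulate prior·likelihood by source: [1] prior 0.333333, lik 0.48, product 0.1600; [2] prior 0.333333, lik 0.37, product 0.1233; [3] prior 0.333333, lik 0.29, product 0.09667.
Normalizing constant = 0.38000; the posterior for Coin 1 is its product over the sum, 0.1600/0.38000 = 0.421.

Posterior probability ≈ 0.421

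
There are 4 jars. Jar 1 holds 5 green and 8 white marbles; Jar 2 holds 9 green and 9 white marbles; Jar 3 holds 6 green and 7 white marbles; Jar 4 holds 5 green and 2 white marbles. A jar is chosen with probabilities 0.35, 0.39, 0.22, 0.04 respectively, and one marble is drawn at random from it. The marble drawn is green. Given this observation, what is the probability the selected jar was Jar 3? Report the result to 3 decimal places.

Posterior probability ≈ 0.221

Tabulate prior·likelihood by source: [1] prior 0.35, lik 0.3846, product 0.1346; [2] prior 0.39, lik 0.5, product 0.1950; [3] prior 0.22, lik 0.4615, product 0.1015; [4] prior 0.04, lik 0.7143, product 0.02857.
Normalizing constant = 0.45973; the posterior for Jar 3 is its product over the sum, 0.1015/0.45973 = 0.221.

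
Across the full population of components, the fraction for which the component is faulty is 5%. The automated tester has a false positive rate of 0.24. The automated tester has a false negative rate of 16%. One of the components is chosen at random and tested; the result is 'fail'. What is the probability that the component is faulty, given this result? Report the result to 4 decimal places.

P(H | E) ≈ 0.1556

Write H for 'the component is faulty'. Prior odds H:¬H = 0.05/0.95 = 0.052632. For the 'fail' outcome, the likelihood ratio is 0.84/0.24 = 3.5000.
Posterior odds = 0.052632 × 3.5000 = 0.18421, so P(H|E) = 0.18421/(1+0.18421) = 0.1556.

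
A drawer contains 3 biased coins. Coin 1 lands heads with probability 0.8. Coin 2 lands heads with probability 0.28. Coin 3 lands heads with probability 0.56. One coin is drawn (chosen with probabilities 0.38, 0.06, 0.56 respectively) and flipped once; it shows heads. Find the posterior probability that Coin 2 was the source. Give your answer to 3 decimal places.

Posterior probability ≈ 0.026

P(heads|C1) = 0.8; P(heads|C2) = 0.28; P(heads|C3) = 0.56.
Prior × likelihood for each source: 0.38·0.8=0.3040, 0.06·0.28=0.01680, 0.56·0.56=0.3136. Summing gives P(heads) = 0.63440.
P(Coin 2 | heads) = 0.01680 / 0.63440 = 0.026.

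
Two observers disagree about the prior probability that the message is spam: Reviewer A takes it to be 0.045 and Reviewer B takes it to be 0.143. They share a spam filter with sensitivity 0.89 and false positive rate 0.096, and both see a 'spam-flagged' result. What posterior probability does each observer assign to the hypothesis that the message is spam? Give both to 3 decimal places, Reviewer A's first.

P('+'|H) = 0.89, P('+'|¬H) = 0.096.
Reviewer A: numerator 0.89·0.045 = 0.040050; evidence = 0.040050+0.096·0.955 = 0.13173; posterior = 0.304.
Reviewer B: numerator 0.89·0.143 = 0.12727; evidence = 0.12727+0.096·0.857 = 0.20954; posterior = 0.607.

Reviewer A: 0.304; Reviewer B: 0.607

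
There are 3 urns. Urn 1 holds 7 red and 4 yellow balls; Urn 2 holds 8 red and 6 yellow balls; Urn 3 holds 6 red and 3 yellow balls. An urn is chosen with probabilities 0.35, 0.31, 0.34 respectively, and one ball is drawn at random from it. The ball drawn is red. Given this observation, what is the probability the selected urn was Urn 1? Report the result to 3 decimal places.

Posterior probability ≈ 0.355

P(red|Urn 1) = 0.6364; P(red|Urn 2) = 0.5714; P(red|Urn 3) = 0.6667.
Prior × likelihood for each source: 0.35·0.6364=0.2227, 0.31·0.5714=0.1771, 0.34·0.6667=0.2267. Summing gives P(red) = 0.62654.
P(Urn 1 | red) = 0.2227 / 0.62654 = 0.355.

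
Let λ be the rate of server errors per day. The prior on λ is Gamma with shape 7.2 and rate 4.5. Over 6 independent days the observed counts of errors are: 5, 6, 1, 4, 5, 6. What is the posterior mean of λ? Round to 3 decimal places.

Posterior mean ≈ 3.257

The Poisson likelihood adds the total count to the shape and the number of exposure periods to the rate. Here ∑xᵢ = 27 and n = 6, so shape 7.2→34.2 and rate 4.5→10.5.
Posterior mean = shape/rate = 34.2/10.5 = 3.257.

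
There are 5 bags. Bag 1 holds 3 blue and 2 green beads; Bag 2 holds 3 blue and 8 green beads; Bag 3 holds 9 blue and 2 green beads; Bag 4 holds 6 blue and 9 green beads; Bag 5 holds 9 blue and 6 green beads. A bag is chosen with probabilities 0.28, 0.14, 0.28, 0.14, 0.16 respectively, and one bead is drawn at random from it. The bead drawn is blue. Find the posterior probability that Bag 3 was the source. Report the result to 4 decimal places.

Posterior probability ≈ 0.3901

P(blue|Bag 1) = 0.6; P(blue|Bag 2) = 0.2727; P(blue|Bag 3) = 0.8182; P(blue|Bag 4) = 0.4; P(blue|Bag 5) = 0.6.
Prior × likelihood for each source: 0.28·0.6=0.1680, 0.14·0.2727=0.03818, 0.28·0.8182=0.2291, 0.14·0.4=0.05600, 0.16·0.6=0.09600. Summing gives P(blue) = 0.58727.
P(Bag 3 | blue) = 0.2291 / 0.58727 = 0.3901.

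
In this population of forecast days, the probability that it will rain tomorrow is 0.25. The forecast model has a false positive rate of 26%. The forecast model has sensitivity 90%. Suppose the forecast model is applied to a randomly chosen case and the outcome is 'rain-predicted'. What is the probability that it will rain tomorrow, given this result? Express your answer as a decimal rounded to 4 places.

Let H be the event that it will rain tomorrow. P(H) = 0.25, so P(¬H) = 0.75. With E the 'rain-predicted' result, P(E|H) = 0.9 and P(E|¬H) = 0.26.
P(E) = 0.9·0.25 + 0.26·0.75 = 0.22500 + 0.19500 = 0.42000.
By Bayes' theorem, P(H|E) = 0.22500 / 0.42000 = 0.5357.

P(H | E) ≈ 0.5357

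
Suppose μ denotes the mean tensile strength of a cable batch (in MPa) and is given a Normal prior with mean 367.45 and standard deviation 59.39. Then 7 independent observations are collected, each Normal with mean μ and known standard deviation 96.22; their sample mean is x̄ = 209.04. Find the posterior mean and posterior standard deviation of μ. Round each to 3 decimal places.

With known σ, the Normal prior is conjugate. Weight on the data is w = (n/σ²)/(n/σ² + 1/τ₀²) = 0.00075608/(0.00075608+0.00028351) = 0.72728.
Posterior mean = w·x̄ + (1−w)·μ₀ = 0.72728·209.04 + 0.27272·367.45 = 252.241. Posterior variance = 1/(0.00075608+0.00028351) = 961.915, so SD = 31.015.

Posterior mean ≈ 252.241; posterior SD ≈ 31.015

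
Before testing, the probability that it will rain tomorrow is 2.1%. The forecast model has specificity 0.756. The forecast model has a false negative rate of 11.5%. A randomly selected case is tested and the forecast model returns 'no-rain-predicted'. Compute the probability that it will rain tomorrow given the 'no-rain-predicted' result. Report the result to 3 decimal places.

Let H be the event that it will rain tomorrow. P(H) = 0.021, so P(¬H) = 0.979. With E the 'no-rain-predicted' result, P(E|H) = 0.115 and P(E|¬H) = 0.756.
P(E) = 0.115·0.021 + 0.756·0.979 = 0.0024150 + 0.74012 = 0.74254.
By Bayes' theorem, P(H|E) = 0.0024150 / 0.74254 = 0.003.

P(H | E) ≈ 0.003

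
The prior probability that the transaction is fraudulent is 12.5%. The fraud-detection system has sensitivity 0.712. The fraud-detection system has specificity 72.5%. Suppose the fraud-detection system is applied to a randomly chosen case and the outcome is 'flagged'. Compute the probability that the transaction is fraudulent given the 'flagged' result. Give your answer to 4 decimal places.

P(H | E) ≈ 0.2700

Let H be the event that the transaction is fraudulent. P(H) = 0.125, so P(¬H) = 0.875. With E the 'flagged' result, P(E|H) = 0.712 and P(E|¬H) = 0.275.
P(E) = 0.712·0.125 + 0.275·0.875 = 0.089000 + 0.24063 = 0.32963.
By Bayes' theorem, P(H|E) = 0.089000 / 0.32963 = 0.2700.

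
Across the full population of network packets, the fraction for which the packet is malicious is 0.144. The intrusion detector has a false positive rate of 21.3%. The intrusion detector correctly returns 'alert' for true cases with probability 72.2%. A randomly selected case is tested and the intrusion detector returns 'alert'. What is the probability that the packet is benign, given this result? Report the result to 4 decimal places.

Write H for 'the packet is malicious'. Prior odds H:¬H = 0.144/0.856 = 0.16822. For the 'alert' outcome, the likelihood ratio is 0.722/0.213 = 3.3897.
Posterior odds = 0.16822 × 3.3897 = 0.57023, so P(H|E) = 0.57023/(1+0.57023) = 0.3631. Then P(¬H|E) = 1 − 0.3631 = 0.6369.

P(¬H | E) ≈ 0.6369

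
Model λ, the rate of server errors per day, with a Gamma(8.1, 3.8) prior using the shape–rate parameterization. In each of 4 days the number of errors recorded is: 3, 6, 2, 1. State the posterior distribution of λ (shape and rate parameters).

Posterior: Gamma(shape=20.1, rate=7.8)

The Poisson likelihood adds the total count to the shape and the number of exposure periods to the rate. Here ∑xᵢ = 12 and n = 4, so shape 8.1→20.1 and rate 3.8→7.8.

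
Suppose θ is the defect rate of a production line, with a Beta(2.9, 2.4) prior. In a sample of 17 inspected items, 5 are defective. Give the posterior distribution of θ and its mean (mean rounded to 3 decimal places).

Posterior: Beta(7.9, 14.4); mean ≈ 0.354

Observing 5 successes and 12 failures updates Beta(2.9, 2.4) by adding the success and failure counts to the two shape parameters: α = 2.9+5 = 7.9, β = 2.4+12 = 14.4.
Posterior mean = α/(α+β) = 7.9/22.3 = 0.354.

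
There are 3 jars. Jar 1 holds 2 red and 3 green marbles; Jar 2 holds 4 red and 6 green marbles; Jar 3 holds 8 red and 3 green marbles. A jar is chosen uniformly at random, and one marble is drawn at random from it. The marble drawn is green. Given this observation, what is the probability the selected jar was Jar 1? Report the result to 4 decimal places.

Posterior probability ≈ 0.4074

Tabulate prior·likelihood by source: [1] prior 0.333333, lik 0.6, product 0.2000; [2] prior 0.333333, lik 0.6, product 0.2000; [3] prior 0.333333, lik 0.2727, product 0.09091.
Normalizing constant = 0.49091; the posterior for Jar 1 is its product over the sum, 0.2000/0.49091 = 0.4074.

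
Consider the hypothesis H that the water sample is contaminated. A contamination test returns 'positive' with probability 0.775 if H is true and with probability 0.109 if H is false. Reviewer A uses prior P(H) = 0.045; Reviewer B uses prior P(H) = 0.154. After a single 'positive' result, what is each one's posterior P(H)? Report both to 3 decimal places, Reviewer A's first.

P('+'|H) = 0.775, P('+'|¬H) = 0.109.
Reviewer A: numerator 0.775·0.045 = 0.034875; evidence = 0.034875+0.109·0.955 = 0.13897; posterior = 0.251.
Reviewer B: numerator 0.775·0.154 = 0.11935; evidence = 0.11935+0.109·0.846 = 0.21156; posterior = 0.564.

Reviewer A: 0.251; Reviewer B: 0.564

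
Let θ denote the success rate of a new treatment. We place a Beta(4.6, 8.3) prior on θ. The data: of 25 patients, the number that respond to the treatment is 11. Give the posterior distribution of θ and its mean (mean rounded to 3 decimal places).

Posterior: Beta(15.6, 22.3); mean ≈ 0.412

Observing 11 successes and 14 failures updates Beta(4.6, 8.3) by adding the success and failure counts to the two shape parameters: α = 4.6+11 = 15.6, β = 8.3+14 = 22.3.
E[θ | data] = 15.6/(15.6+22.3) = 0.412.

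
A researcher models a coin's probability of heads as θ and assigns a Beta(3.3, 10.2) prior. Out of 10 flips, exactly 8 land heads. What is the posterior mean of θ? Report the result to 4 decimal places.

Posterior mean ≈ 0.4809

Observing 8 successes and 2 failures updates Beta(3.3, 10.2) by adding the success and failure counts to the two shape parameters: α = 3.3+8 = 11.3, β = 10.2+2 = 12.2.
Posterior mean = α/(α+β) = 11.3/23.5 = 0.4809.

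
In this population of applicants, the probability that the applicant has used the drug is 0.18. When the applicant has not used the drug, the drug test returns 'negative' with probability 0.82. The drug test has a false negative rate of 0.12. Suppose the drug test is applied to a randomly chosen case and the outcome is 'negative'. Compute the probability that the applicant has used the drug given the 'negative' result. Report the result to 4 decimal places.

P(H | E) ≈ 0.0311

Let H be the event that the applicant has used the drug. P(H) = 0.18, so P(¬H) = 0.82. With E the 'negative' result, P(E|H) = 0.12 and P(E|¬H) = 0.82.
P(E) = 0.12·0.18 + 0.82·0.82 = 0.021600 + 0.67240 = 0.69400.
By Bayes' theorem, P(H|E) = 0.021600 / 0.69400 = 0.0311.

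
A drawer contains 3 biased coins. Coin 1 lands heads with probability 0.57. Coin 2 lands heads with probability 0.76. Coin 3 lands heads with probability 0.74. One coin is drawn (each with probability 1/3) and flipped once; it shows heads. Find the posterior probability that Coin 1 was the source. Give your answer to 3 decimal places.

Tabulate prior·likelihood by source: [1] prior 0.333333, lik 0.57, product 0.1900; [2] prior 0.333333, lik 0.76, product 0.2533; [3] prior 0.333333, lik 0.74, product 0.2467.
Normalizing constant = 0.69000; the posterior for Coin 1 is its product over the sum, 0.1900/0.69000 = 0.275.

Posterior probability ≈ 0.275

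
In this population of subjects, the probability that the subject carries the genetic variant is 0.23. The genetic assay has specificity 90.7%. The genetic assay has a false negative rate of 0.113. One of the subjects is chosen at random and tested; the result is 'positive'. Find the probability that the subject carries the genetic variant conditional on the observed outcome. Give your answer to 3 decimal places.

Write H for 'the subject carries the genetic variant'. Prior odds H:¬H = 0.23/0.77 = 0.29870. For the 'positive' outcome, the likelihood ratio is 0.887/0.093 = 9.5376.
Posterior odds = 0.29870 × 9.5376 = 2.8489, so P(H|E) = 2.8489/(1+2.8489) = 0.740.

P(H | E) ≈ 0.740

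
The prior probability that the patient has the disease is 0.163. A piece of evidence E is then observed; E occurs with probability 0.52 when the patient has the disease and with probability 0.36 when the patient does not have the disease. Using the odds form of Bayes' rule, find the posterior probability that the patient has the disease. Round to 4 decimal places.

Posterior probability ≈ 0.2195

Prior odds = 0.163/(1−0.163) = 0.19474. In log-odds, ln(0.19474) = -1.6361.
Add log likelihood ratio: ln(1.4444) = 0.36772.
Posterior log-odds = -1.2683, so posterior odds = exp(-1.2683) = 0.28130. Converting, P(H|E) = 0.28130/1.2813 = 0.2195.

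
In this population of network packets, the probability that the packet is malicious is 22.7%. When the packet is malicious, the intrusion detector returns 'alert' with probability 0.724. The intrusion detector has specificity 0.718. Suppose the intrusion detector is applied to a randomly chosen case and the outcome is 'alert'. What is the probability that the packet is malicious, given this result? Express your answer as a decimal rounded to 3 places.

Write H for 'the packet is malicious'. Prior odds H:¬H = 0.227/0.773 = 0.29366. For the 'alert' outcome, the likelihood ratio is 0.724/0.282 = 2.5674.
Posterior odds = 0.29366 × 2.5674 = 0.75394, so P(H|E) = 0.75394/(1+0.75394) = 0.430.

P(H | E) ≈ 0.430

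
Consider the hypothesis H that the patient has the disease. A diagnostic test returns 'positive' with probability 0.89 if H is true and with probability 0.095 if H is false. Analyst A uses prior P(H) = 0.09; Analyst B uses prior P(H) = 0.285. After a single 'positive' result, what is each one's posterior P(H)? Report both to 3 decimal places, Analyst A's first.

P('+'|H) = 0.89, P('+'|¬H) = 0.095.
Analyst A: numerator 0.89·0.09 = 0.080100; evidence = 0.080100+0.095·0.91 = 0.16655; posterior = 0.481.
Analyst B: numerator 0.89·0.285 = 0.25365; evidence = 0.25365+0.095·0.715 = 0.32157; posterior = 0.789.

Analyst A: 0.481; Analyst B: 0.789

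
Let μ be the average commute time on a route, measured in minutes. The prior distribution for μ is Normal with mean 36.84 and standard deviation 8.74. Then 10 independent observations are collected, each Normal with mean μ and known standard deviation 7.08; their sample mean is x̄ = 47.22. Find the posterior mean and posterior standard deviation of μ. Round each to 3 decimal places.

Posterior mean ≈ 46.581; posterior SD ≈ 2.169

With known σ, the Normal prior is conjugate. Weight on the data is w = (n/σ²)/(n/σ² + 1/τ₀²) = 0.199496/(0.199496+0.0130911) = 0.93842.
Posterior mean = w·x̄ + (1−w)·μ₀ = 0.93842·47.22 + 0.061580·36.84 = 46.581. Posterior variance = 1/(0.199496+0.0130911) = 4.70396, so SD = 2.169.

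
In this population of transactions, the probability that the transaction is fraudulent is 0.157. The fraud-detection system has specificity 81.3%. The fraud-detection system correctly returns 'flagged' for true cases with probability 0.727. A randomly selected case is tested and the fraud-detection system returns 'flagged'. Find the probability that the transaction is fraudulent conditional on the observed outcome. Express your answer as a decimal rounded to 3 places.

Write H for 'the transaction is fraudulent'. Prior odds H:¬H = 0.157/0.843 = 0.18624. For the 'flagged' outcome, the likelihood ratio is 0.727/0.187 = 3.8877.
Posterior odds = 0.18624 × 3.8877 = 0.72404, so P(H|E) = 0.72404/(1+0.72404) = 0.420.

P(H | E) ≈ 0.420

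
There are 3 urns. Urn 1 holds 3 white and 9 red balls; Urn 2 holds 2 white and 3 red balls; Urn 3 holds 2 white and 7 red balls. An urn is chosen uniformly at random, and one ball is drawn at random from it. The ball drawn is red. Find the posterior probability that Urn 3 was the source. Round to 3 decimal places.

Tabulate prior·likelihood by source: [1] prior 0.333333, lik 0.75, product 0.2500; [2] prior 0.333333, lik 0.6, product 0.2000; [3] prior 0.333333, lik 0.7778, product 0.2593.
Normalizing constant = 0.70926; the posterior for Urn 3 is its product over the sum, 0.2593/0.70926 = 0.366.

Posterior probability ≈ 0.366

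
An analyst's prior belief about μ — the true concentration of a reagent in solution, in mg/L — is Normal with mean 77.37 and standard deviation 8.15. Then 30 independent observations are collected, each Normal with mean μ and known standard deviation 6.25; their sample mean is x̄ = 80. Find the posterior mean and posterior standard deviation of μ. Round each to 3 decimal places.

Posterior mean ≈ 79.949; posterior SD ≈ 1.130

With known σ, the Normal prior is conjugate. Weight on the data is w = (n/σ²)/(n/σ² + 1/τ₀²) = 0.768000/(0.768000+0.0150551) = 0.98077.
Posterior mean = w·x̄ + (1−w)·μ₀ = 0.98077·80 + 0.019226·77.37 = 79.949. Posterior variance = 1/(0.768000+0.0150551) = 1.27705, so SD = 1.130.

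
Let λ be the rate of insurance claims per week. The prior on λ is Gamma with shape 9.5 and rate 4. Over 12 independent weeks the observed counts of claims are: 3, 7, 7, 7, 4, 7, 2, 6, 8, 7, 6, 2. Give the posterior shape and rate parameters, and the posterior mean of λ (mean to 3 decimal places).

Posterior: Gamma(shape=75.5, rate=16); mean ≈ 4.719

Total count ∑xᵢ = 66 over n = 12 weeks.
Gamma is conjugate to the Poisson likelihood: posterior is Gamma(shape = 9.5+66 = 75.5, rate = 4+12 = 16).
E[λ | data] = 75.5/16 = 4.719.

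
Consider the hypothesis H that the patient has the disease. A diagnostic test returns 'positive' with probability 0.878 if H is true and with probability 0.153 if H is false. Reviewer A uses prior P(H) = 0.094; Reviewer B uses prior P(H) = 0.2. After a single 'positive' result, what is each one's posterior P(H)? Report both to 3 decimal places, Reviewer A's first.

Reviewer A: 0.373; Reviewer B: 0.589

The likelihood ratio for a 'positive' result is 0.878/0.153 = 5.7386.
Reviewer A: prior odds 0.094/0.906 = 0.10375; posterior odds 0.59539; posterior probability 0.373.
Reviewer B: prior odds 0.2/0.8 = 0.25000; posterior odds 1.4346; posterior probability 0.589.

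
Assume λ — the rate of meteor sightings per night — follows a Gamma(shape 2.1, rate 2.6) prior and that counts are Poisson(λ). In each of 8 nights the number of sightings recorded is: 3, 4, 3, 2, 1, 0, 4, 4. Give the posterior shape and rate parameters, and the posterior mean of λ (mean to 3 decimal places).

Posterior: Gamma(shape=23.1, rate=10.6); mean ≈ 2.179

Total count ∑xᵢ = 21 over n = 8 nights.
Gamma is conjugate to the Poisson likelihood: posterior is Gamma(shape = 2.1+21 = 23.1, rate = 2.6+8 = 10.6).
Posterior mean = shape/rate = 23.1/10.6 = 2.179.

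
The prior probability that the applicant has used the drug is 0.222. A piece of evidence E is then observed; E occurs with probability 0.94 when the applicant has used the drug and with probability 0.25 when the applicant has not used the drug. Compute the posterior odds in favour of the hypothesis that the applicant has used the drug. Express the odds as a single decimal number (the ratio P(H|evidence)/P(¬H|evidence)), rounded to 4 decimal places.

Prior odds = 0.222/(1−0.222) = 0.28535.
Likelihood ratio for E = 0.94/0.25 = 3.7600.
Posterior odds = prior odds × LR = 1.0729.

Posterior odds ≈ 1.0729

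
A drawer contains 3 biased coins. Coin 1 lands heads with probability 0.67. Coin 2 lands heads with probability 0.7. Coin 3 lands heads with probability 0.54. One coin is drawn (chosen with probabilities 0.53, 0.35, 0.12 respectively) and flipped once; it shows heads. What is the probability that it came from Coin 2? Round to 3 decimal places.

Posterior probability ≈ 0.368

Tabulate prior·likelihood by source: [1] prior 0.53, lik 0.67, product 0.3551; [2] prior 0.35, lik 0.7, product 0.2450; [3] prior 0.12, lik 0.54, product 0.06480.
Normalizing constant = 0.66490; the posterior for Coin 2 is its product over the sum, 0.2450/0.66490 = 0.368.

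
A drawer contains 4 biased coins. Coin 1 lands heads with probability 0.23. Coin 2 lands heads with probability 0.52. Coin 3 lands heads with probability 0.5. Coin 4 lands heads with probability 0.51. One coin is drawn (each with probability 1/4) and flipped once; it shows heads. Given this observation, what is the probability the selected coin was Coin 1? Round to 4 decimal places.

Tabulate prior·likelihood by source: [1] prior 0.25, lik 0.23, product 0.05750; [2] prior 0.25, lik 0.52, product 0.1300; [3] prior 0.25, lik 0.5, product 0.1250; [4] prior 0.25, lik 0.51, product 0.1275.
Normalizing constant = 0.44000; the posterior for Coin 1 is its product over the sum, 0.05750/0.44000 = 0.1307.

Posterior probability ≈ 0.1307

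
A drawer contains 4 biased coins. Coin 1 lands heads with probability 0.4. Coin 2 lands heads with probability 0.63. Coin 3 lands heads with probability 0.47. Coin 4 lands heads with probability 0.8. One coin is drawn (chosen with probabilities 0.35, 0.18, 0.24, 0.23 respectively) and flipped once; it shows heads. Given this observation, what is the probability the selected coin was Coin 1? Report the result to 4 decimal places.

P(heads|C1) = 0.4; P(heads|C2) = 0.63; P(heads|C3) = 0.47; P(heads|C4) = 0.8.
Prior × likelihood for each source: 0.35·0.4=0.1400, 0.18·0.63=0.1134, 0.24·0.47=0.1128, 0.23·0.8=0.1840. Summing gives P(heads) = 0.55020.
P(Coin 1 | heads) = 0.1400 / 0.55020 = 0.2545.

Posterior probability ≈ 0.2545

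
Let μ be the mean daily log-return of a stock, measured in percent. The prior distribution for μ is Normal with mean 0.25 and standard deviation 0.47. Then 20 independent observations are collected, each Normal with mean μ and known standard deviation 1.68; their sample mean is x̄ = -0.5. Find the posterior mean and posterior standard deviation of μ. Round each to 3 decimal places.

Posterior mean ≈ -0.208; posterior SD ≈ 0.293

Prior precision 1/τ₀² = 1/0.47² = 4.52694; data precision n/σ² = 20/1.68² = 7.08617.
Posterior precision = 4.52694 + 7.08617 = 11.6131, giving posterior SD = 1/√11.6131 = 0.293.
Posterior mean = (4.52694·0.25 + 7.08617·-0.5) / 11.6131 = -0.208.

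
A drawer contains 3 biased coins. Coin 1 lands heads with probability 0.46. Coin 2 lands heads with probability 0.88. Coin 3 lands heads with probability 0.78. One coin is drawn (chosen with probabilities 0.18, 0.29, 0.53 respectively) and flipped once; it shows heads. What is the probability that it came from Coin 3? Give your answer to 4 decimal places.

Posterior probability ≈ 0.5502

P(heads|C1) = 0.46; P(heads|C2) = 0.88; P(heads|C3) = 0.78.
Prior × likelihood for each source: 0.18·0.46=0.08280, 0.29·0.88=0.2552, 0.53·0.78=0.4134. Summing gives P(heads) = 0.75140.
P(Coin 3 | heads) = 0.4134 / 0.75140 = 0.5502.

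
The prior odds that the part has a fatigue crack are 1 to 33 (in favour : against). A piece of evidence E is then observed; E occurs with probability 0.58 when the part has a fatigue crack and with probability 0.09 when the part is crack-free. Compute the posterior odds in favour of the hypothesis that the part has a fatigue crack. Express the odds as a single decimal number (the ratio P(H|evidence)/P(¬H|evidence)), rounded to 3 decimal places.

Posterior odds ≈ 0.195

Prior odds = 1/33 = 0.030303. In log-odds, ln(0.030303) = -3.4965.
Add log likelihood ratio: ln(6.4444) = 1.8632.
Posterior log-odds = -1.6333, so posterior odds = exp(-1.6333) = 0.19529.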